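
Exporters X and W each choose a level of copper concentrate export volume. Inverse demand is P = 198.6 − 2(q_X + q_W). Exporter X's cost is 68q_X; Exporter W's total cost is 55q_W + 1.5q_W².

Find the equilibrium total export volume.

39.175

Exporter X's profit: π = q_X(198.6 − 2(q_X + q_W)) − 68q_X.
∂π/∂q_X = 130.6 − 4q_X − 2q_W = 0, so q_X = 32.65 − 0.5q_W.
For W: ∂π/∂q_W = 143.6 − 7q_W − 2q_X = 0 ⇒ q_W = 718/35 − (2/7)q_X.
Substituting the second reaction function into the first: q_X = 32.65 − 0.5(718/35 − (2/7)q_X), which gives (6/7)q_X = 627/28 ⇒ q_X = 26.125.
Then q_W = 718/35 − (2/7)·26.125 = 13.05.
Total export volume: 26.125 + 13.05 = 39.175.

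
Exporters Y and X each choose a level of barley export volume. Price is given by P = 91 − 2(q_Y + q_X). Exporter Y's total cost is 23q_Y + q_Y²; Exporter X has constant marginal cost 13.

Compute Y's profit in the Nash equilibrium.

100.92

Exporter Y's profit: π = q_Y(91 − 2(q_Y + q_X)) − 23q_Y − q_Y².
∂π/∂q_Y = 68 − 6q_Y − 2q_X = 0, so q_Y = 34/3 − (1/3)q_X.
For X: ∂π/∂q_X = 78 − 4q_X − 2q_Y = 0 ⇒ q_X = 19.5 − 0.5q_Y.
Substituting the second reaction function into the first: q_Y = 34/3 − (1/3)(19.5 − 0.5q_Y), which gives (5/6)q_Y = 29/6 ⇒ q_Y = 5.8.
Then q_X = 19.5 − 0.5·5.8 = 16.6.
Price P = 91 − 2·22.4 = 46.2.
Y's profit: (46.2 − 23)·5.8 − (5.8)² = 100.92.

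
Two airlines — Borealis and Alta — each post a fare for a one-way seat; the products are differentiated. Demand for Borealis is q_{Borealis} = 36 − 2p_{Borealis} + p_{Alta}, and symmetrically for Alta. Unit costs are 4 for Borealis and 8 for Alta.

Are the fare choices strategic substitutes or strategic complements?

Borealis's profit: π = (p_{Borealis} − 4)(36 − 2p_{Borealis} + p_{Alta}).
∂π/∂p_{Borealis} = 44 − 4p_{Borealis} + p_{Alta} = 0 ⇒ p_{Borealis} = 11 + 0.25p_{Alta}.
The best-response slope dp_{Borealis}/dp_{Alta} = 0.25 > 0: the reaction function is upward-sloping, so the choices are strategic complements.

strategic complements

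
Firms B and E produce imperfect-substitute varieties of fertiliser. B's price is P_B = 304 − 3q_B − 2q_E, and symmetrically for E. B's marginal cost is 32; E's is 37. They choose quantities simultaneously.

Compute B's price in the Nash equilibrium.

Firm B's profit: π = q_B(304 − 3q_B − 2q_E) − 32q_B.
∂π/∂q_B = 272 − 6q_B − 2q_E = 0 ⇒ q_B = 136/3 − (1/3)q_E.
Similarly q_E = 44.5 − (1/3)q_B.
Solving the two reaction functions simultaneously: (1 − (−1/3)(−1/3))q_B = 136/3 − (1/3)·44.5, so (8/9)q_B = 30.5 and q_B = 34.3125.
Then q_E = 44.5 − (1/3)·34.3125 = 33.0625.
P_B = 304 − 3·34.3125 − 2·33.0625 = 134.9375.

134.9375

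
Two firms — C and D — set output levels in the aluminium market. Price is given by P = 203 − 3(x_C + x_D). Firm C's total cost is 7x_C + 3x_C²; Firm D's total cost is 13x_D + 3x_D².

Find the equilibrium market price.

Firm C's profit: π = x_C(203 − 3(x_C + x_D)) − 7x_C − 3x_C².
∂π/∂x_C = 196 − 12x_C − 3x_D = 0, so x_C = 49/3 − 0.25x_D.
By the same steps for D: x_D = 95/6 − 0.25x_C.
Solving the two reaction functions simultaneously: (1 − (−0.25)(−0.25))x_C = 49/3 − 0.25·(95/6), so 0.9375x_C = 12.375 and x_C = 13.2.
Then x_D = 95/6 − 0.25·13.2 = 188/15.
Equilibrium price: P = 203 − 3·(386/15) = 125.8.

125.8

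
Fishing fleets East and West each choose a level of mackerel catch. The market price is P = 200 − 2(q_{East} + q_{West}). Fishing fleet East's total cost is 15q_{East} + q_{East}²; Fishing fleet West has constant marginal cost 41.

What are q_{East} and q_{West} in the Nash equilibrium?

Fishing fleet East's profit: π = q_{East}(200 − 2(q_{East} + q_{West})) − 15q_{East} − q_{East}².
∂π/∂q_{East} = 185 − 6q_{East} − 2q_{West} = 0, so q_{East} = 185/6 − (1/3)q_{West}.
For West: ∂π/∂q_{West} = 159 − 4q_{West} − 2q_{East} = 0 ⇒ q_{West} = 39.75 − 0.5q_{East}.
Solving the two reaction functions simultaneously: (1 − (−1/3)(−0.5))q_{East} = 185/6 − (1/3)·39.75, so (5/6)q_{East} = 211/12 and q_{East} = 21.1.
Then q_{West} = 39.75 − 0.5·21.1 = 29.2.

21.1, 29.2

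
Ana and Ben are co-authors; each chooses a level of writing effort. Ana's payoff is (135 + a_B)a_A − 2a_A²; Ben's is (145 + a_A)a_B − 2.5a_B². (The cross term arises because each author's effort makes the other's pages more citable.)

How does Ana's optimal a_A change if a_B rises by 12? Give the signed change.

3

Expanding Ana's payoff: 135a_A + a_Ba_A − 2a_A².
∂π/∂a_A = 135 + a_B − 4a_A = 0, so a_A = 33.75 + 0.25a_B.
The reaction-function slope is 0.25, so a 12-unit rise in a_B moves a_A by 0.25 × 12 = 3. Ana's best response rises — the actions are strategic complements.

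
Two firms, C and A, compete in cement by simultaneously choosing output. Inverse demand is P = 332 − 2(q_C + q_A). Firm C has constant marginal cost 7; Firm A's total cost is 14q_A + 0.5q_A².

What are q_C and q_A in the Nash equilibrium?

Firm C's profit: π = q_C(332 − 2(q_C + q_A)) − 7q_C.
∂π/∂q_C = 325 − 4q_C − 2q_A = 0, so q_C = 81.25 − 0.5q_A.
For A: ∂π/∂q_A = 318 − 5q_A − 2q_C = 0 ⇒ q_A = 63.6 − 0.4q_C.
Substituting the second reaction function into the first: q_C = 81.25 − 0.5(63.6 − 0.4q_C), which gives 0.8q_C = 49.45 ⇒ q_C = 61.8125.
Then q_A = 63.6 − 0.4·61.8125 = 38.875.

61.8125, 38.875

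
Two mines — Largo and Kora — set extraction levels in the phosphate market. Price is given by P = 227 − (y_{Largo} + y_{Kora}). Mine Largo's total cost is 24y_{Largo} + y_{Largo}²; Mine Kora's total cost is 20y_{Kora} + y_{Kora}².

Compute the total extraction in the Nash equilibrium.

82

Mine Largo's profit: π = y_{Largo}(227 − (y_{Largo} + y_{Kora})) − 24y_{Largo} − y_{Largo}².
∂π/∂y_{Largo} = 203 − 4y_{Largo} − y_{Kora} = 0, so y_{Largo} = 50.75 − 0.25y_{Kora}.
By the same steps for Kora: y_{Kora} = 51.75 − 0.25y_{Largo}.
Substituting the second reaction function into the first: y_{Largo} = 50.75 − 0.25(51.75 − 0.25y_{Largo}), which gives 0.9375y_{Largo} = 37.8125 ⇒ y_{Largo} = 121/3.
Then y_{Kora} = 51.75 − 0.25·(121/3) = 125/3.
Total extraction: 121/3 + 125/3 = 82.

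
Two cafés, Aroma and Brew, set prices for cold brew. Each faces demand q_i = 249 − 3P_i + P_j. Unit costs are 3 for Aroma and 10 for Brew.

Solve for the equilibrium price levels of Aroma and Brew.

Aroma's profit: π = (P_{Aroma} − 3)(249 − 3P_{Aroma} + P_{Brew}).
∂π/∂P_{Aroma} = 258 − 6P_{Aroma} + P_{Brew} = 0 ⇒ P_{Aroma} = 43 + (1/6)P_{Brew}.
Similarly P_{Brew} = 46.5 + (1/6)P_{Aroma}.
Substituting the second reaction function into the first: P_{Aroma} = 43 + (1/6)(46.5 + (1/6)P_{Aroma}), which gives (35/36)P_{Aroma} = 50.75 ⇒ P_{Aroma} = 52.2.
Then P_{Brew} = 46.5 + (1/6)·52.2 = 55.2.

52.2, 55.2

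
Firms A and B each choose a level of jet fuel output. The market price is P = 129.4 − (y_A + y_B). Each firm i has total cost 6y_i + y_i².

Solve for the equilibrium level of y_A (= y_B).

24.68

Firm A's profit: π = y_A(129.4 − (y_A + y_B)) − 6y_A − y_A².
∂π/∂y_A = 123.4 − 4y_A − y_B = 0, so y_A = 30.85 − 0.25y_B.
Setting y_A = y_B in the reaction function: y_A = 30.85 − 0.25y_A, so y_A = 30.85 / 1.25 = 24.68.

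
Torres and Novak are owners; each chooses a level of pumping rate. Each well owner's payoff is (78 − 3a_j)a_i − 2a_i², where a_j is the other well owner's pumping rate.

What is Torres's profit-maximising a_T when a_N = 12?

10.5

Torres's payoff is (78 − 3a_N)a_T − 2a_T².
∂π/∂a_T = 78 − 3a_N − 4a_T = 0, so a_T = 19.5 − 0.75a_N.
At a_N = 12: a_T = 19.5 − 0.75·12 = 10.5.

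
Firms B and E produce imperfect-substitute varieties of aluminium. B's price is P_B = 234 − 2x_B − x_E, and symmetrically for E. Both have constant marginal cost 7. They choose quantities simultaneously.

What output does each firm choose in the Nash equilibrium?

Firm B's profit: π = x_B(234 − 2x_B − x_E) − 7x_B.
∂π/∂x_B = 227 − 4x_B − x_E = 0 ⇒ x_B = 56.75 − 0.25x_E.
The game is symmetric, so in equilibrium x_E = x_B: the reaction function gives 1.25x_B = 56.75, hence x_B = 45.4.

45.4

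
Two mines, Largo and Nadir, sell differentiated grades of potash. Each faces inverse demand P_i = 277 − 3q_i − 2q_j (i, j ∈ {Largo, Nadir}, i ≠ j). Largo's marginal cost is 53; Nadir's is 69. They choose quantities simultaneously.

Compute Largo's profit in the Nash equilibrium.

2523

Mine Largo's profit: π = q_{Largo}(277 − 3q_{Largo} − 2q_{Nadir}) − 53q_{Largo}.
∂π/∂q_{Largo} = 224 − 6q_{Largo} − 2q_{Nadir} = 0 ⇒ q_{Largo} = 112/3 − (1/3)q_{Nadir}.
Similarly q_{Nadir} = 104/3 − (1/3)q_{Largo}.
Solving the two reaction functions simultaneously: (1 − (−1/3)(−1/3))q_{Largo} = 112/3 − (1/3)·(104/3), so (8/9)q_{Largo} = 232/9 and q_{Largo} = 29.
Then q_{Nadir} = 104/3 − (1/3)·29 = 25.
P_{Largo} = 277 − 3·29 − 2·25 = 140.
Profit = (140 − 53)·29 = 2523.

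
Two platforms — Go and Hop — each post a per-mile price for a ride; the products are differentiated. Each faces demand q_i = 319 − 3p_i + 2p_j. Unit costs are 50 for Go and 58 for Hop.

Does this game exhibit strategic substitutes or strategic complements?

strategic complements

Go's profit: π = (p_{Go} − 50)(319 − 3p_{Go} + 2p_{Hop}).
∂π/∂p_{Go} = 469 − 6p_{Go} + 2p_{Hop} = 0 ⇒ p_{Go} = 469/6 + (1/3)p_{Hop}.
The best-response slope dp_{Go}/dp_{Hop} = 1/3 > 0: the reaction function is upward-sloping, so the choices are strategic complements.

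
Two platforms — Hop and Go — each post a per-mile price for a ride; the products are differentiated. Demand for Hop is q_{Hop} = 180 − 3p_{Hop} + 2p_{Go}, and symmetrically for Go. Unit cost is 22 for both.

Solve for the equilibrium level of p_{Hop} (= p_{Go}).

61.5

Hop's profit: π = (p_{Hop} − 22)(180 − 3p_{Hop} + 2p_{Go}).
∂π/∂p_{Hop} = 246 − 6p_{Hop} + 2p_{Go} = 0 ⇒ p_{Hop} = 41 + (1/3)p_{Go}.
By symmetry p_{Go} = p_{Hop}; substituting into the reaction function, (2/3)p_{Hop} = 41 and p_{Hop} = 61.5.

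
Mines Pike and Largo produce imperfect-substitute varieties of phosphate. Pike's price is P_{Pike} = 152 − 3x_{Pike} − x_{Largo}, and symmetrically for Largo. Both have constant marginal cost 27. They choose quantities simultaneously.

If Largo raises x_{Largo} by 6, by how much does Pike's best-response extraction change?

-1

Mine Pike's profit: π = x_{Pike}(152 − 3x_{Pike} − x_{Largo}) − 27x_{Pike}.
∂π/∂x_{Pike} = 125 − 6x_{Pike} − x_{Largo} = 0 ⇒ x_{Pike} = 125/6 − (1/6)x_{Largo}.
The reaction-function slope is −1/6, so a 6-unit rise in x_{Largo} moves x_{Pike} by −1/6 × 6 = −1. Pike's best response falls — the actions are strategic substitutes.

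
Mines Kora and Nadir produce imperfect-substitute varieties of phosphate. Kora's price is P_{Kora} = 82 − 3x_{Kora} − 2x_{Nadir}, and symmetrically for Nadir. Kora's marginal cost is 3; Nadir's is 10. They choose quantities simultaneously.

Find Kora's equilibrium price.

33.9375

Mine Kora's profit: π = x_{Kora}(82 − 3x_{Kora} − 2x_{Nadir}) − 3x_{Kora}.
∂π/∂x_{Kora} = 79 − 6x_{Kora} − 2x_{Nadir} = 0 ⇒ x_{Kora} = 79/6 − (1/3)x_{Nadir}.
Similarly x_{Nadir} = 12 − (1/3)x_{Kora}.
Plugging x_{Nadir} into Kora's best response: x_{Kora} = 79/6 − (1/3)(12 − (1/3)x_{Kora}) ⇒ (8/9)x_{Kora} = 55/6, so x_{Kora} = 10.3125.
Then x_{Nadir} = 12 − (1/3)·10.3125 = 8.5625.
P_{Kora} = 82 − 3·10.3125 − 2·8.5625 = 33.9375.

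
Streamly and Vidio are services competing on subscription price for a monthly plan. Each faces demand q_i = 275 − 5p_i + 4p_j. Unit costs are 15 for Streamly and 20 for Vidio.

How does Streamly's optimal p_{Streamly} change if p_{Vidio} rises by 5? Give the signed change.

2

Streamly's profit: π = (p_{Streamly} − 15)(275 − 5p_{Streamly} + 4p_{Vidio}).
∂π/∂p_{Streamly} = 350 − 10p_{Streamly} + 4p_{Vidio} = 0 ⇒ p_{Streamly} = 35 + 0.4p_{Vidio}.
The reaction-function slope is 0.4, so a 5-unit rise in p_{Vidio} moves p_{Streamly} by 0.4 × 5 = 2. Streamly's best response rises — the actions are strategic complements.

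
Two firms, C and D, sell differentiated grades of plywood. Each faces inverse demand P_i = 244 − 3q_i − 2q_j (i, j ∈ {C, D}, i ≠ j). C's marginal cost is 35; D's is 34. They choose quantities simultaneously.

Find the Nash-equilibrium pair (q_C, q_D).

Firm C's profit: π = q_C(244 − 3q_C − 2q_D) − 35q_C.
∂π/∂q_C = 209 − 6q_C − 2q_D = 0 ⇒ q_C = 209/6 − (1/3)q_D.
Similarly q_D = 35 − (1/3)q_C.
Plugging q_D into C's best response: q_C = 209/6 − (1/3)(35 − (1/3)q_C) ⇒ (8/9)q_C = 139/6, so q_C = 26.0625.
Then q_D = 35 − (1/3)·26.0625 = 26.3125.

26.0625, 26.3125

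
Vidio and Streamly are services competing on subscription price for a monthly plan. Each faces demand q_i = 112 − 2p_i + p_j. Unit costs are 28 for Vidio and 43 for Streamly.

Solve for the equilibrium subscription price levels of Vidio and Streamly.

Vidio's profit: π = (p_{Vidio} − 28)(112 − 2p_{Vidio} + p_{Streamly}).
∂π/∂p_{Vidio} = 168 − 4p_{Vidio} + p_{Streamly} = 0 ⇒ p_{Vidio} = 42 + 0.25p_{Streamly}.
Similarly p_{Streamly} = 49.5 + 0.25p_{Vidio}.
Substituting the second reaction function into the first: p_{Vidio} = 42 + 0.25(49.5 + 0.25p_{Vidio}), which gives 0.9375p_{Vidio} = 54.375 ⇒ p_{Vidio} = 58.
Then p_{Streamly} = 49.5 + 0.25·58 = 64.

58, 64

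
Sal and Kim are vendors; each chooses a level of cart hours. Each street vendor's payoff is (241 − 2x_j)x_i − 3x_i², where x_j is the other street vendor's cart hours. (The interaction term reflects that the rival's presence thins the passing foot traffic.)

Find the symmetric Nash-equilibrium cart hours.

Sal's payoff is (241 − 2x_K)x_S − 3x_S².
∂π/∂x_S = 241 − 2x_K − 6x_S = 0, so x_S = 241/6 − (1/3)x_K.
By symmetry x_K = x_S; substituting into the reaction function, (4/3)x_S = 241/6 and x_S = 30.125.

30.125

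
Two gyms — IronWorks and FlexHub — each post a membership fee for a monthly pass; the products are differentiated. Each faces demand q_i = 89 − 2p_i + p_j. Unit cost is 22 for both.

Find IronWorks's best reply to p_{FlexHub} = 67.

IronWorks's profit: π = (p_{IronWorks} − 22)(89 − 2p_{IronWorks} + p_{FlexHub}).
∂π/∂p_{IronWorks} = 133 − 4p_{IronWorks} + p_{FlexHub} = 0 ⇒ p_{IronWorks} = 33.25 + 0.25p_{FlexHub}.
At p_{FlexHub} = 67: p_{IronWorks} = 33.25 + 0.25·67 = 50.

50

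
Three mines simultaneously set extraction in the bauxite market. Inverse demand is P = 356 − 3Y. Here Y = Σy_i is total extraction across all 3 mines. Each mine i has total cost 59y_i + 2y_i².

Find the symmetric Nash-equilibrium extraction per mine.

A representative mine's profit is π_i = y_i(356 − 3Y) − 59y_i − 2y_i², with Y = y_i + Σ_{j≠i} y_j.
First-order condition: 297 − 10y_i − 3Σ_{j≠i} y_j = 0.
Imposing symmetry (y_j = y for all j) turns Σ_{j≠i} y_j into 2y, so 297 = 16y and y = 18.5625.

18.5625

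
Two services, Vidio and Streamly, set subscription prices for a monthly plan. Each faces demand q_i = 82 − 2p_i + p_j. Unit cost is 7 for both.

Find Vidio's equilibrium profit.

1250

Vidio's profit: π = (p_{Vidio} − 7)(82 − 2p_{Vidio} + p_{Streamly}).
∂π/∂p_{Vidio} = 96 − 4p_{Vidio} + p_{Streamly} = 0 ⇒ p_{Vidio} = 24 + 0.25p_{Streamly}.
Setting p_{Vidio} = p_{Streamly} in the reaction function: p_{Vidio} = 24 + 0.25p_{Vidio}, so p_{Vidio} = 24 / 0.75 = 32.
q_{Vidio} = 82 − 2·32 + 32 = 50.
Profit = (32 − 7)·50 = 1250.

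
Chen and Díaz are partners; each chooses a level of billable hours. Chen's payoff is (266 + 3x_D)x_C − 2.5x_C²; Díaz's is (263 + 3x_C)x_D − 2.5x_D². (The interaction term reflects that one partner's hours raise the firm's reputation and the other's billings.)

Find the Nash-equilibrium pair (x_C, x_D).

132.4375, 132.0625

Expanding Chen's payoff: 266x_C + 3x_Dx_C − 2.5x_C².
∂π/∂x_C = 266 + 3x_D − 5x_C = 0, so x_C = 53.2 + 0.6x_D.
Likewise for Díaz: x_D = 52.6 + 0.6x_C.
Solving the two reaction functions simultaneously: (1 − (0.6)(0.6))x_C = 53.2 + 0.6·52.6, so 0.64x_C = 84.76 and x_C = 132.4375.
Then x_D = 52.6 + 0.6·132.4375 = 132.0625.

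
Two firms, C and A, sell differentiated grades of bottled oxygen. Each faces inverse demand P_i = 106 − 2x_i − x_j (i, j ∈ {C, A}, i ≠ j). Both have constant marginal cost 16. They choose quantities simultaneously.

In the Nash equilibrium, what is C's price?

Firm C's profit: π = x_C(106 − 2x_C − x_A) − 16x_C.
∂π/∂x_C = 90 − 4x_C − x_A = 0 ⇒ x_C = 22.5 − 0.25x_A.
Setting x_C = x_A in the reaction function: x_C = 22.5 − 0.25x_C, so x_C = 22.5 / 1.25 = 18.
P_C = 106 − 2·18 − 18 = 52.

52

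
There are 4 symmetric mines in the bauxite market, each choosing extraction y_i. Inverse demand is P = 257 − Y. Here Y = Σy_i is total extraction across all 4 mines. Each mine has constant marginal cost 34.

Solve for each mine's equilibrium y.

44.6

A representative mine's profit is π_i = y_i(257 − Y) − 34y_i, with Y = y_i + Σ_{j≠i} y_j.
First-order condition: 223 − 2y_i − Σ_{j≠i} y_j = 0.
Imposing symmetry (y_j = y for all j) turns Σ_{j≠i} y_j into 3y, so 223 = 5y and y = 44.6.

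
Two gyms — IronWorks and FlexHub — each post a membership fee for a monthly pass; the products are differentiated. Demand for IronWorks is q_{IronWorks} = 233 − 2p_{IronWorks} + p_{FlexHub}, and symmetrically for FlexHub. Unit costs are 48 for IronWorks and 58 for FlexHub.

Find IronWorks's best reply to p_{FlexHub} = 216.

136.25

IronWorks's profit: π = (p_{IronWorks} − 48)(233 − 2p_{IronWorks} + p_{FlexHub}).
∂π/∂p_{IronWorks} = 329 − 4p_{IronWorks} + p_{FlexHub} = 0 ⇒ p_{IronWorks} = 82.25 + 0.25p_{FlexHub}.
At p_{FlexHub} = 216: p_{IronWorks} = 82.25 + 0.25·216 = 136.25.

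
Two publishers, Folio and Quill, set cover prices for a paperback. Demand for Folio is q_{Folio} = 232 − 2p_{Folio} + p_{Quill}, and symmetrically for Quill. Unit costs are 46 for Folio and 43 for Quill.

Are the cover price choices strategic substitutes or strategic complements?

Folio's profit: π = (p_{Folio} − 46)(232 − 2p_{Folio} + p_{Quill}).
∂π/∂p_{Folio} = 324 − 4p_{Folio} + p_{Quill} = 0 ⇒ p_{Folio} = 81 + 0.25p_{Quill}.
The best-response slope dp_{Folio}/dp_{Quill} = 0.25 > 0: the reaction function is upward-sloping, so the choices are strategic complements.

strategic complements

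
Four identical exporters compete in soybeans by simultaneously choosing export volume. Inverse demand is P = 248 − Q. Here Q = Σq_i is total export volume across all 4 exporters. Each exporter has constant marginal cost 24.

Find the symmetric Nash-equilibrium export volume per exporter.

A representative exporter's profit is π_i = q_i(248 − Q) − 24q_i, with Q = q_i + Σ_{j≠i} q_j.
First-order condition: 224 − 2q_i − Σ_{j≠i} q_j = 0.
With identical exporters, set every q_j = q: then 224 − 2q − 3q = 0, i.e. q = 224/5 = 44.8.

44.8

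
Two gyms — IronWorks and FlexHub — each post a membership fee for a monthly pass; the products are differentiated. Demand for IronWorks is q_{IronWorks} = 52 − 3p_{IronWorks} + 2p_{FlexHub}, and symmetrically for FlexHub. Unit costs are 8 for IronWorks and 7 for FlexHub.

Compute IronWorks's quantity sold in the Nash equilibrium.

32.4375

IronWorks's profit: π = (p_{IronWorks} − 8)(52 − 3p_{IronWorks} + 2p_{FlexHub}).
∂π/∂p_{IronWorks} = 76 − 6p_{IronWorks} + 2p_{FlexHub} = 0 ⇒ p_{IronWorks} = 38/3 + (1/3)p_{FlexHub}.
Similarly p_{FlexHub} = 73/6 + (1/3)p_{IronWorks}.
Solving the two reaction functions simultaneously: (1 − (1/3)(1/3))p_{IronWorks} = 38/3 + (1/3)·(73/6), so (8/9)p_{IronWorks} = 301/18 and p_{IronWorks} = 18.8125.
Then p_{FlexHub} = 73/6 + (1/3)·18.8125 = 18.4375.
q_{IronWorks} = 52 − 3·18.8125 + 2·18.4375 = 32.4375.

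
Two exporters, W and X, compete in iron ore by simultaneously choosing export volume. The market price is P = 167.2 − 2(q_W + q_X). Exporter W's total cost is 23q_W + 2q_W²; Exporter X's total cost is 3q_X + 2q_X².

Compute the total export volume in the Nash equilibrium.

30.84

Exporter W's profit: π = q_W(167.2 − 2(q_W + q_X)) − 23q_W − 2q_W².
∂π/∂q_W = 144.2 − 8q_W − 2q_X = 0, so q_W = 18.025 − 0.25q_X.
By the same steps for X: q_X = 20.525 − 0.25q_W.
Plugging q_X into W's best response: q_W = 18.025 − 0.25(20.525 − 0.25q_W) ⇒ 0.9375q_W = 2063/160, so q_W = 2063/150.
Then q_X = 20.525 − 0.25·(2063/150) = 2563/150.
Total export volume: 2063/150 + 2563/150 = 30.84.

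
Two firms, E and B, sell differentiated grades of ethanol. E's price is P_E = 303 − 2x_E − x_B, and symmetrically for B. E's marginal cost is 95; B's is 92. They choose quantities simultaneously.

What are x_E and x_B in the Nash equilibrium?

41.4, 42.4

Firm E's profit: π = x_E(303 − 2x_E − x_B) − 95x_E.
∂π/∂x_E = 208 − 4x_E − x_B = 0 ⇒ x_E = 52 − 0.25x_B.
Similarly x_B = 52.75 − 0.25x_E.
Plugging x_B into E's best response: x_E = 52 − 0.25(52.75 − 0.25x_E) ⇒ 0.9375x_E = 38.8125, so x_E = 41.4.
Then x_B = 52.75 − 0.25·41.4 = 42.4.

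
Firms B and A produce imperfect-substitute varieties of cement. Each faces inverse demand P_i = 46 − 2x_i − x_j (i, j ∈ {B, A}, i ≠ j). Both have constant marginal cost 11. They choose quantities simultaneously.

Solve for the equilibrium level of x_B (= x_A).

Firm B's profit: π = x_B(46 − 2x_B − x_A) − 11x_B.
∂π/∂x_B = 35 − 4x_B − x_A = 0 ⇒ x_B = 8.75 − 0.25x_A.
The game is symmetric, so in equilibrium x_A = x_B: the reaction function gives 1.25x_B = 8.75, hence x_B = 7.

7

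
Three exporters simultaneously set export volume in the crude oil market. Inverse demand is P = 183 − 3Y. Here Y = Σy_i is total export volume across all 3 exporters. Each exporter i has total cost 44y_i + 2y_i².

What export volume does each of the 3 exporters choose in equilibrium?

8.6875

A representative exporter's profit is π_i = y_i(183 − 3Y) − 44y_i − 2y_i², with Y = y_i + Σ_{j≠i} y_j.
First-order condition: 139 − 10y_i − 3Σ_{j≠i} y_j = 0.
With identical exporters, set every y_j = y: then 139 − 10y − 6y = 0, i.e. y = 139/16 = 8.6875.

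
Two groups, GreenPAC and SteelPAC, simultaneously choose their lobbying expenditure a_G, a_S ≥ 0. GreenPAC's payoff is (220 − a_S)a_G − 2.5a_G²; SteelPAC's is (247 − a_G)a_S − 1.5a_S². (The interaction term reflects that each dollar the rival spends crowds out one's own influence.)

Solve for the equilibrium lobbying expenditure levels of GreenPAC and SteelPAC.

29.5, 72.5

Expanding GreenPAC's payoff: 220a_G − a_Sa_G − 2.5a_G².
∂π/∂a_G = 220 − a_S − 5a_G = 0, so a_G = 44 − 0.2a_S.
Likewise for SteelPAC: a_S = 247/3 − (1/3)a_G.
Plugging a_S into GreenPAC's best response: a_G = 44 − 0.2(247/3 − (1/3)a_G) ⇒ (14/15)a_G = 413/15, so a_G = 29.5.
Then a_S = 247/3 − (1/3)·29.5 = 72.5.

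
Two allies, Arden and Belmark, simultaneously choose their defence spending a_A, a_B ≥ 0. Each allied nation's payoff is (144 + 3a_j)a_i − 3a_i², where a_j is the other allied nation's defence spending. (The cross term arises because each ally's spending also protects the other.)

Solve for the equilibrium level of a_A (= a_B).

48

Arden's payoff is (144 + 3a_B)a_A − 3a_A².
∂π/∂a_A = 144 + 3a_B − 6a_A = 0, so a_A = 24 + 0.5a_B.
The game is symmetric, so in equilibrium a_B = a_A: the reaction function gives 0.5a_A = 24, hence a_A = 48.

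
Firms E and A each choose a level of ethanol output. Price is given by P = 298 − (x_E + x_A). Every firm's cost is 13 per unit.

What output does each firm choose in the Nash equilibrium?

Firm E's profit: π = x_E(298 − (x_E + x_A)) − 13x_E.
∂π/∂x_E = 285 − 2x_E − x_A = 0, so x_E = 142.5 − 0.5x_A.
The game is symmetric, so in equilibrium x_A = x_E: the reaction function gives 1.5x_E = 142.5, hence x_E = 95.

95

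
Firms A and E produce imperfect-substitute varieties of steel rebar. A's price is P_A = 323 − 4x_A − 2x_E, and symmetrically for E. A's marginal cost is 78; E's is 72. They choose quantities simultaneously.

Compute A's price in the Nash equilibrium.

Firm A's profit: π = x_A(323 − 4x_A − 2x_E) − 78x_A.
∂π/∂x_A = 245 − 8x_A − 2x_E = 0 ⇒ x_A = 30.625 − 0.25x_E.
Similarly x_E = 31.375 − 0.25x_A.
Solving the two reaction functions simultaneously: (1 − (−0.25)(−0.25))x_A = 30.625 − 0.25·31.375, so 0.9375x_A = 729/32 and x_A = 24.3.
Then x_E = 31.375 − 0.25·24.3 = 25.3.
P_A = 323 − 4·24.3 − 2·25.3 = 175.2.

175.2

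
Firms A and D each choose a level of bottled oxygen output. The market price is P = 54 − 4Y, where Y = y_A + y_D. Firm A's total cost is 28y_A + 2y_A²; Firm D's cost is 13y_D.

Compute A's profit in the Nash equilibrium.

Firm A's profit: π = y_A(54 − 4(y_A + y_D)) − 28y_A − 2y_A².
∂π/∂y_A = 26 − 12y_A − 4y_D = 0, so y_A = 13/6 − (1/3)y_D.
For D: ∂π/∂y_D = 41 − 8y_D − 4y_A = 0 ⇒ y_D = 5.125 − 0.5y_A.
Plugging y_D into A's best response: y_A = 13/6 − (1/3)(5.125 − 0.5y_A) ⇒ (5/6)y_A = 11/24, so y_A = 0.55.
Then y_D = 5.125 − 0.5·0.55 = 4.85.
Price P = 54 − 4·5.4 = 32.4.
A's profit: (32.4 − 28)·0.55 − 2(0.55)² = 1.815.

1.815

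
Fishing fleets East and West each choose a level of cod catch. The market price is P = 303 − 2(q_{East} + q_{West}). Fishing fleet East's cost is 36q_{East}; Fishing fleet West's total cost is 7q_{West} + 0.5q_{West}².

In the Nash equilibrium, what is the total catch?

Fishing fleet East's profit: π = q_{East}(303 − 2(q_{East} + q_{West})) − 36q_{East}.
∂π/∂q_{East} = 267 − 4q_{East} − 2q_{West} = 0, so q_{East} = 66.75 − 0.5q_{West}.
For West: ∂π/∂q_{West} = 296 − 5q_{West} − 2q_{East} = 0 ⇒ q_{West} = 59.2 − 0.4q_{East}.
Solving the two reaction functions simultaneously: (1 − (−0.5)(−0.4))q_{East} = 66.75 − 0.5·59.2, so 0.8q_{East} = 37.15 and q_{East} = 46.4375.
Then q_{West} = 59.2 − 0.4·46.4375 = 40.625.
Total catch: 46.4375 + 40.625 = 87.0625.

87.0625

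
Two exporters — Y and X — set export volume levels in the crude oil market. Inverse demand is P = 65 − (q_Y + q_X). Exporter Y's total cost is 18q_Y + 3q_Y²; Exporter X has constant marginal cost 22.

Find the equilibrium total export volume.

Exporter Y's profit: π = q_Y(65 − (q_Y + q_X)) − 18q_Y − 3q_Y².
∂π/∂q_Y = 47 − 8q_Y − q_X = 0, so q_Y = 5.875 − 0.125q_X.
For X: ∂π/∂q_X = 43 − 2q_X − q_Y = 0 ⇒ q_X = 21.5 − 0.5q_Y.
Solving the two reaction functions simultaneously: (1 − (−0.125)(−0.5))q_Y = 5.875 − 0.125·21.5, so 0.9375q_Y = 3.1875 and q_Y = 3.4.
Then q_X = 21.5 − 0.5·3.4 = 19.8.
Total export volume: 3.4 + 19.8 = 23.2.

23.2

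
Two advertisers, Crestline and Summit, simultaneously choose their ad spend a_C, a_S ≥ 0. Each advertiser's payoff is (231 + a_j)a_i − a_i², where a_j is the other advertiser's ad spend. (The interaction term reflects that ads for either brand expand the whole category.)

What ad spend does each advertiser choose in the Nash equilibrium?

Crestline's payoff is (231 + a_S)a_C − a_C².
∂π/∂a_C = 231 + a_S − 2a_C = 0, so a_C = 115.5 + 0.5a_S.
Setting a_C = a_S in the reaction function: a_C = 115.5 + 0.5a_C, so a_C = 115.5 / 0.5 = 231.

231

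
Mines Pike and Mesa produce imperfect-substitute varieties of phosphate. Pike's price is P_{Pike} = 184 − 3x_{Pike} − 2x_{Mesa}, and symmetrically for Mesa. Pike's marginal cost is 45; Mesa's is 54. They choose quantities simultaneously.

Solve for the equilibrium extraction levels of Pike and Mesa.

Mine Pike's profit: π = x_{Pike}(184 − 3x_{Pike} − 2x_{Mesa}) − 45x_{Pike}.
∂π/∂x_{Pike} = 139 − 6x_{Pike} − 2x_{Mesa} = 0 ⇒ x_{Pike} = 139/6 − (1/3)x_{Mesa}.
Similarly x_{Mesa} = 65/3 − (1/3)x_{Pike}.
Plugging x_{Mesa} into Pike's best response: x_{Pike} = 139/6 − (1/3)(65/3 − (1/3)x_{Pike}) ⇒ (8/9)x_{Pike} = 287/18, so x_{Pike} = 17.9375.
Then x_{Mesa} = 65/3 − (1/3)·17.9375 = 15.6875.

17.9375, 15.6875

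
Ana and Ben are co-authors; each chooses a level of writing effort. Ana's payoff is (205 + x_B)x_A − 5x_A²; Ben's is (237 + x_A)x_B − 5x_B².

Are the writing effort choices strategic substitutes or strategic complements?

strategic complements

Expanding Ana's payoff: 205x_A + x_Bx_A − 5x_A².
∂π/∂x_A = 205 + x_B − 10x_A = 0, so x_A = 20.5 + 0.1x_B.
The best-response slope dx_A/dx_B = 0.1 > 0: the reaction function is upward-sloping, so the choices are strategic complements.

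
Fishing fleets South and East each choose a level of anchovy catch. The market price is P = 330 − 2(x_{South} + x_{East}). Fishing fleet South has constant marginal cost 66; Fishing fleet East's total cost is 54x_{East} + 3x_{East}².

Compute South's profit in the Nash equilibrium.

Fishing fleet South's profit: π = x_{South}(330 − 2(x_{South} + x_{East})) − 66x_{South}.
∂π/∂x_{South} = 264 − 4x_{South} − 2x_{East} = 0, so x_{South} = 66 − 0.5x_{East}.
For East: ∂π/∂x_{East} = 276 − 10x_{East} − 2x_{South} = 0 ⇒ x_{East} = 27.6 − 0.2x_{South}.
Solving the two reaction functions simultaneously: (1 − (−0.5)(−0.2))x_{South} = 66 − 0.5·27.6, so 0.9x_{South} = 52.2 and x_{South} = 58.
Then x_{East} = 27.6 − 0.2·58 = 16.
Price P = 330 − 2·74 = 182.
South's profit: (182 − 66)·58 = 6728.

6728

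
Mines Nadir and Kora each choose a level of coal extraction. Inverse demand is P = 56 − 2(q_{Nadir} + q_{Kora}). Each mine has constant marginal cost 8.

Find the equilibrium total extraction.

16

Mine Nadir's profit: π = q_{Nadir}(56 − 2(q_{Nadir} + q_{Kora})) − 8q_{Nadir}.
∂π/∂q_{Nadir} = 48 − 4q_{Nadir} − 2q_{Kora} = 0, so q_{Nadir} = 12 − 0.5q_{Kora}.
Setting q_{Nadir} = q_{Kora} in the reaction function: q_{Nadir} = 12 − 0.5q_{Nadir}, so q_{Nadir} = 12 / 1.5 = 8.
Total extraction: 8 + 8 = 16.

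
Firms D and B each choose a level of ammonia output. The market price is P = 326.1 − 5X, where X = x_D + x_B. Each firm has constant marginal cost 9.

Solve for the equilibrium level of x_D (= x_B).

Firm D's profit: π = x_D(326.1 − 5(x_D + x_B)) − 9x_D.
∂π/∂x_D = 317.1 − 10x_D − 5x_B = 0, so x_D = 31.71 − 0.5x_B.
Setting x_D = x_B in the reaction function: x_D = 31.71 − 0.5x_D, so x_D = 31.71 / 1.5 = 21.14.

21.14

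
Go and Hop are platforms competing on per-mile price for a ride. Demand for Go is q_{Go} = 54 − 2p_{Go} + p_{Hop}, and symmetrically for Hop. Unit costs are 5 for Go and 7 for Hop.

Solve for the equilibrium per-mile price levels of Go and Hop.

Go's profit: π = (p_{Go} − 5)(54 − 2p_{Go} + p_{Hop}).
∂π/∂p_{Go} = 64 − 4p_{Go} + p_{Hop} = 0 ⇒ p_{Go} = 16 + 0.25p_{Hop}.
Similarly p_{Hop} = 17 + 0.25p_{Go}.
Solving the two reaction functions simultaneously: (1 − (0.25)(0.25))p_{Go} = 16 + 0.25·17, so 0.9375p_{Go} = 20.25 and p_{Go} = 21.6.
Then p_{Hop} = 17 + 0.25·21.6 = 22.4.

21.6, 22.4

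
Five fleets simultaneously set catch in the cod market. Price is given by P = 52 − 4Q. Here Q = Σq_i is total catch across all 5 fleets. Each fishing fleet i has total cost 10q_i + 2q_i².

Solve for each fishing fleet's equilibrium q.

A representative fishing fleet's profit is π_i = q_i(52 − 4Q) − 10q_i − 2q_i², with Q = q_i + Σ_{j≠i} q_j.
First-order condition: 42 − 12q_i − 4Σ_{j≠i} q_j = 0.
Imposing symmetry (q_j = q for all j) turns Σ_{j≠i} q_j into 4q, so 42 = 28q and q = 1.5.

1.5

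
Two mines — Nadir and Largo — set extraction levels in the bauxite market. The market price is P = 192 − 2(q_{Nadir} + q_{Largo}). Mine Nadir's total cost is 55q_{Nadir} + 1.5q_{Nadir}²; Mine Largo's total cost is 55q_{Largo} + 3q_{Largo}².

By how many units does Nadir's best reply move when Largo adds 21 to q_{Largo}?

-6

Mine Nadir's profit: π = q_{Nadir}(192 − 2(q_{Nadir} + q_{Largo})) − 55q_{Nadir} − 1.5q_{Nadir}².
∂π/∂q_{Nadir} = 137 − 7q_{Nadir} − 2q_{Largo} = 0, so q_{Nadir} = 137/7 − (2/7)q_{Largo}.
The reaction-function slope is −2/7, so a 21-unit rise in q_{Largo} moves q_{Nadir} by −2/7 × 21 = −6. Nadir's best response falls — the actions are strategic substitutes.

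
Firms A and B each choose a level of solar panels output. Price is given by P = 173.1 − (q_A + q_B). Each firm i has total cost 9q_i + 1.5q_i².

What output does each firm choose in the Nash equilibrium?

27.35

Firm A's profit: π = q_A(173.1 − (q_A + q_B)) − 9q_A − 1.5q_A².
∂π/∂q_A = 164.1 − 5q_A − q_B = 0, so q_A = 32.82 − 0.2q_B.
Setting q_A = q_B in the reaction function: q_A = 32.82 − 0.2q_A, so q_A = 32.82 / 1.2 = 27.35.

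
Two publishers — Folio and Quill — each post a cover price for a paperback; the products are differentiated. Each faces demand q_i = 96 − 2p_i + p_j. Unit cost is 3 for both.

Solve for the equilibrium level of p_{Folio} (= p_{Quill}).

Folio's profit: π = (p_{Folio} − 3)(96 − 2p_{Folio} + p_{Quill}).
∂π/∂p_{Folio} = 102 − 4p_{Folio} + p_{Quill} = 0 ⇒ p_{Folio} = 25.5 + 0.25p_{Quill}.
By symmetry p_{Quill} = p_{Folio}; substituting into the reaction function, 0.75p_{Folio} = 25.5 and p_{Folio} = 34.

34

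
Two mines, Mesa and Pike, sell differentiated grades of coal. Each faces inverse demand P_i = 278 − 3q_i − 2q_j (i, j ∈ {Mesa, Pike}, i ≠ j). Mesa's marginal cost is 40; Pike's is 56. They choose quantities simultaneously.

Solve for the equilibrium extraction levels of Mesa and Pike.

Mine Mesa's profit: π = q_{Mesa}(278 − 3q_{Mesa} − 2q_{Pike}) − 40q_{Mesa}.
∂π/∂q_{Mesa} = 238 − 6q_{Mesa} − 2q_{Pike} = 0 ⇒ q_{Mesa} = 119/3 − (1/3)q_{Pike}.
Similarly q_{Pike} = 37 − (1/3)q_{Mesa}.
Solving the two reaction functions simultaneously: (1 − (−1/3)(−1/3))q_{Mesa} = 119/3 − (1/3)·37, so (8/9)q_{Mesa} = 82/3 and q_{Mesa} = 30.75.
Then q_{Pike} = 37 − (1/3)·30.75 = 26.75.

30.75, 26.75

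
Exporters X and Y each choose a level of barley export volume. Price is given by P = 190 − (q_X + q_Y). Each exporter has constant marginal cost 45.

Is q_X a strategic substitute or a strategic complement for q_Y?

Exporter X's profit: π = q_X(190 − (q_X + q_Y)) − 45q_X.
∂π/∂q_X = 145 − 2q_X − q_Y = 0, so q_X = 72.5 − 0.5q_Y.
The best-response slope dq_X/dq_Y = −0.5 < 0: the reaction function is downward-sloping, so the choices are strategic substitutes.

strategic substitutes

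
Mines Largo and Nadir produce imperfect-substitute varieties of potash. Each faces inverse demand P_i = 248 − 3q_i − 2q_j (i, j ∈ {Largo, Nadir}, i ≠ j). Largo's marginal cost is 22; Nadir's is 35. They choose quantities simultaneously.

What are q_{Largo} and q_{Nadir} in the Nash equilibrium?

29.0625, 25.8125

Mine Largo's profit: π = q_{Largo}(248 − 3q_{Largo} − 2q_{Nadir}) − 22q_{Largo}.
∂π/∂q_{Largo} = 226 − 6q_{Largo} − 2q_{Nadir} = 0 ⇒ q_{Largo} = 113/3 − (1/3)q_{Nadir}.
Similarly q_{Nadir} = 35.5 − (1/3)q_{Largo}.
Substituting the second reaction function into the first: q_{Largo} = 113/3 − (1/3)(35.5 − (1/3)q_{Largo}), which gives (8/9)q_{Largo} = 155/6 ⇒ q_{Largo} = 29.0625.
Then q_{Nadir} = 35.5 − (1/3)·29.0625 = 25.8125.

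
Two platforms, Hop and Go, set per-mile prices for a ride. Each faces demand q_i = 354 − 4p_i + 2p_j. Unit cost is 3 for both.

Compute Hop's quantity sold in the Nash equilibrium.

Hop's profit: π = (p_{Hop} − 3)(354 − 4p_{Hop} + 2p_{Go}).
∂π/∂p_{Hop} = 366 − 8p_{Hop} + 2p_{Go} = 0 ⇒ p_{Hop} = 45.75 + 0.25p_{Go}.
The game is symmetric, so in equilibrium p_{Go} = p_{Hop}: the reaction function gives 0.75p_{Hop} = 45.75, hence p_{Hop} = 61.
q_{Hop} = 354 − 4·61 + 2·61 = 232.

232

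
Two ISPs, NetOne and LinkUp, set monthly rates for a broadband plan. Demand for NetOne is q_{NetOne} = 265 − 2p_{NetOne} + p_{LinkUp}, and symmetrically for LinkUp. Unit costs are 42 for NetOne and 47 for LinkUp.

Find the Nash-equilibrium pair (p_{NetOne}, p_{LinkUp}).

NetOne's profit: π = (p_{NetOne} − 42)(265 − 2p_{NetOne} + p_{LinkUp}).
∂π/∂p_{NetOne} = 349 − 4p_{NetOne} + p_{LinkUp} = 0 ⇒ p_{NetOne} = 87.25 + 0.25p_{LinkUp}.
Similarly p_{LinkUp} = 89.75 + 0.25p_{NetOne}.
Solving the two reaction functions simultaneously: (1 − (0.25)(0.25))p_{NetOne} = 87.25 + 0.25·89.75, so 0.9375p_{NetOne} = 109.6875 and p_{NetOne} = 117.
Then p_{LinkUp} = 89.75 + 0.25·117 = 119.

117, 119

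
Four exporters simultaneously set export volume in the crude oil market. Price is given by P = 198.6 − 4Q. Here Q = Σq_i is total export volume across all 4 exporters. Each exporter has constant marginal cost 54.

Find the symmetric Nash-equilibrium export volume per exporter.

A representative exporter's profit is π_i = q_i(198.6 − 4Q) − 54q_i, with Q = q_i + Σ_{j≠i} q_j.
First-order condition: 144.6 − 8q_i − 4Σ_{j≠i} q_j = 0.
With identical exporters, set every q_j = q: then 144.6 − 8q − 12q = 0, i.e. q = 144.6/20 = 7.23.

7.23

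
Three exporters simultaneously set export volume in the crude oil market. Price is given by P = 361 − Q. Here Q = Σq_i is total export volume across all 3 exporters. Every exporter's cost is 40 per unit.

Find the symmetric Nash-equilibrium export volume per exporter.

80.25

A representative exporter's profit is π_i = q_i(361 − Q) − 40q_i, with Q = q_i + Σ_{j≠i} q_j.
First-order condition: 321 − 2q_i − Σ_{j≠i} q_j = 0.
In a symmetric equilibrium every exporter chooses the same q, so Σ_{j≠i} q_j = 2q. The condition becomes 321 − 4q = 0, giving q = 321/4 = 80.25.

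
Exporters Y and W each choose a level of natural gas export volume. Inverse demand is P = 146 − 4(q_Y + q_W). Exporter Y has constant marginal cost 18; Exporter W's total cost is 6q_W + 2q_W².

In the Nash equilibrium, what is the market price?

66.8

Exporter Y's profit: π = q_Y(146 − 4(q_Y + q_W)) − 18q_Y.
∂π/∂q_Y = 128 − 8q_Y − 4q_W = 0, so q_Y = 16 − 0.5q_W.
For W: ∂π/∂q_W = 140 − 12q_W − 4q_Y = 0 ⇒ q_W = 35/3 − (1/3)q_Y.
Substituting the second reaction function into the first: q_Y = 16 − 0.5(35/3 − (1/3)q_Y), which gives (5/6)q_Y = 61/6 ⇒ q_Y = 12.2.
Then q_W = 35/3 − (1/3)·12.2 = 7.6.
Equilibrium price: P = 146 − 4·19.8 = 66.8.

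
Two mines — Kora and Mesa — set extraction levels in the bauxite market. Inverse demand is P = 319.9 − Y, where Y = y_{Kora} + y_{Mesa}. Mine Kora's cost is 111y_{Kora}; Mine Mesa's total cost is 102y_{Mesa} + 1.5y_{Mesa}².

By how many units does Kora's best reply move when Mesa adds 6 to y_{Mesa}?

-3

Mine Kora's profit: π = y_{Kora}(319.9 − (y_{Kora} + y_{Mesa})) − 111y_{Kora}.
∂π/∂y_{Kora} = 208.9 − 2y_{Kora} − y_{Mesa} = 0, so y_{Kora} = 104.45 − 0.5y_{Mesa}.
The reaction-function slope is −0.5, so a 6-unit rise in y_{Mesa} moves y_{Kora} by −0.5 × 6 = −3. Kora's best response falls — the actions are strategic substitutes.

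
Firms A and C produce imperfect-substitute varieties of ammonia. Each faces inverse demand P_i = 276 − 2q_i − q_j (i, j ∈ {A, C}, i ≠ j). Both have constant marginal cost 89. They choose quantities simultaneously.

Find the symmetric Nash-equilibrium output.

37.4

Firm A's profit: π = q_A(276 − 2q_A − q_C) − 89q_A.
∂π/∂q_A = 187 − 4q_A − q_C = 0 ⇒ q_A = 46.75 − 0.25q_C.
Setting q_A = q_C in the reaction function: q_A = 46.75 − 0.25q_A, so q_A = 46.75 / 1.25 = 37.4.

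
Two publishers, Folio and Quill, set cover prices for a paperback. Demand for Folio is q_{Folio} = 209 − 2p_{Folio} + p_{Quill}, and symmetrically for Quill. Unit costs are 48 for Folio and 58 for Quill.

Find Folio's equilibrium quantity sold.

Folio's profit: π = (p_{Folio} − 48)(209 − 2p_{Folio} + p_{Quill}).
∂π/∂p_{Folio} = 305 − 4p_{Folio} + p_{Quill} = 0 ⇒ p_{Folio} = 76.25 + 0.25p_{Quill}.
Similarly p_{Quill} = 81.25 + 0.25p_{Folio}.
Substituting the second reaction function into the first: p_{Folio} = 76.25 + 0.25(81.25 + 0.25p_{Folio}), which gives 0.9375p_{Folio} = 96.5625 ⇒ p_{Folio} = 103.
Then p_{Quill} = 81.25 + 0.25·103 = 107.
q_{Folio} = 209 − 2·103 + 107 = 110.

110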